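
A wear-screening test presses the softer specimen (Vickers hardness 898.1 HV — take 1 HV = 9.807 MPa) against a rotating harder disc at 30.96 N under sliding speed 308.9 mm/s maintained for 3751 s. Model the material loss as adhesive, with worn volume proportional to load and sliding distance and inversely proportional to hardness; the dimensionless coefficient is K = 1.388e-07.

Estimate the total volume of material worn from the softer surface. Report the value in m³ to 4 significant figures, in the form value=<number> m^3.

value=5.653e-13 m^3

Intermediate values are shown rounded. Every step holds exact precision; a single final rounding, at four significant digits.
Convert: Sliding speed v = 308.9 mm/s = 0.3089 m/s. Distance L = v·t = 0.3089 m/s × 3751 s = 1159 m.
Convert: Hardness H = 898.1 HV × 9.807 MPa/HV = 8808 MPa = 8.808e+09 Pa.
Working in SI base units: W = 30.96 N, H = 8.808e+09 Pa, K = 1.388e-07.
Worn volume V = K·W·L/H = 1.388e-07 · 30.96 · 1159 / 8.808e+09 = 5.653e-13 m³.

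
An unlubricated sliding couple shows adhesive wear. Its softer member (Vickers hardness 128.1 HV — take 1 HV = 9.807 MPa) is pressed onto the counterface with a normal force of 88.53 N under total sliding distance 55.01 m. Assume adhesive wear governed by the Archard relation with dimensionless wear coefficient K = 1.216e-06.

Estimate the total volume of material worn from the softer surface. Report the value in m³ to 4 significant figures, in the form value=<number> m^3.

Quoted intermediates are rounded; every step carries full precision; rounded just once to four significant figures.
Convert: Hardness H = 128.1 HV × 9.807 MPa/HV = 1256 MPa = 1.256e+09 Pa.
Expressed in SI base units: W = 88.53 N, H = 1.256e+09 Pa, K = 1.216e-06.
Worn volume V = K·W·L/H = 1.216e-06 · 88.53 · 55.01 / 1.256e+09 = 4.714e-12 m³.

value=4.714e-12 m^3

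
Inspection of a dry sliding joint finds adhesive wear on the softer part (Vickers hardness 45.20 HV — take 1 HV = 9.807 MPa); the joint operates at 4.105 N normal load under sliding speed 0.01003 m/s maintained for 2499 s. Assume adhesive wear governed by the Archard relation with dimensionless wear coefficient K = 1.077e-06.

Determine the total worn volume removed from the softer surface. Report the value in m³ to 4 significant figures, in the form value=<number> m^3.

value=2.500e-13 m^3

The intermediates are printed rounded; every step keeps exact precision. Rounded just once to 4 significant digits.
Path length L = v·t = 0.01003 m/s × 2499 s = 25.06 m.
Hardness H = 45.20 HV × 9.807 MPa/HV = 443.3 MPa = 4.433e+08 Pa.
Collected in SI base units: W = 4.105 N, H = 4.433e+08 Pa, K = 1.077e-06.
Worn volume V = K·W·L/H = 1.077e-06 · 4.105 · 25.06 / 4.433e+08 = 2.500e-13 m³.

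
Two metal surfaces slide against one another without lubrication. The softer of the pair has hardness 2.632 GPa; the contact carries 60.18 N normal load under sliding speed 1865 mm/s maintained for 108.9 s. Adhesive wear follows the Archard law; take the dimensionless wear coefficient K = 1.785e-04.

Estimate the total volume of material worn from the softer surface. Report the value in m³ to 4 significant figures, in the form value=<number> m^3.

value=8.289e-10 m^3

All arithmetic maintains full precision — the intermediates are shown rounded — rounded just once: 4 significant figures.
Sliding speed v = 1865 mm/s = 1.865 m/s. Path length L = v·t = 1.865 m/s × 108.9 s = 203.1 m.
Hardness H = 2.632 GPa = 2.632e+09 Pa.
In SI base units, W = 60.18 N, H = 2.632e+09 Pa, K = 1.785e-04.
By Archard's law, V = K·W·L/H = 1.785e-04 · 60.18 · 203.1 / 2.632e+09 = 8.289e-10 m³.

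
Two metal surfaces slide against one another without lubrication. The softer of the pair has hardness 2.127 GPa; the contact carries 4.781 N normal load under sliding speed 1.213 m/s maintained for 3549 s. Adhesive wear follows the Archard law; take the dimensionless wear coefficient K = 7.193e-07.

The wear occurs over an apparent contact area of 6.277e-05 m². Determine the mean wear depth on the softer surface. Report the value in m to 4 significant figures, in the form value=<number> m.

value=1.109e-07 m

Displayed values are rounded — every step maintains full float precision. Rounded just once, at four significant digits.
Distance L = v·t = 1.213 m/s × 3549 s = 4305 m.
Hardness H = 2.127 GPa = 2.127e+09 Pa.
Working in SI base units: W = 4.781 N, H = 2.127e+09 Pa, K = 7.193e-07.
Archard relation: V = K·W·L/H = 7.193e-07 · 4.781 · 4305 / 2.127e+09 = 6.960e-12 m³.
Depth h = V/A = 6.960e-12 / 6.277e-05 = 1.109e-07 m.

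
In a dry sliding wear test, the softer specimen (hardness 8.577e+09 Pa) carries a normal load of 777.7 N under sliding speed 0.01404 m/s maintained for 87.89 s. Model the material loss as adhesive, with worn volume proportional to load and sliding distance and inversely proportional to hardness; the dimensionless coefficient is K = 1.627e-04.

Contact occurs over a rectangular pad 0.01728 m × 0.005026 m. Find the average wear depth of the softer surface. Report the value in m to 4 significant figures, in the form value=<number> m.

Every step holds exact precision. Printed values are rounded — rounded once at the end: 4 significant figures.
Convert: Total distance L = v·t = 0.01404 m/s × 87.89 s = 1.234 m.
Convert: Contact area A = 0.01728 m × 0.005026 m = 8.685e-05 m².
Working in SI base units: W = 777.7 N, H = 8.577e+09 Pa, K = 1.627e-04.
Apply Archard: V = K·W·L/H = 1.627e-04 · 777.7 · 1.234 / 8.577e+09 = 1.820e-11 m³.
Average depth h = V/A = 1.820e-11 / 8.685e-05 = 2.096e-07 m.

value=2.096e-07 m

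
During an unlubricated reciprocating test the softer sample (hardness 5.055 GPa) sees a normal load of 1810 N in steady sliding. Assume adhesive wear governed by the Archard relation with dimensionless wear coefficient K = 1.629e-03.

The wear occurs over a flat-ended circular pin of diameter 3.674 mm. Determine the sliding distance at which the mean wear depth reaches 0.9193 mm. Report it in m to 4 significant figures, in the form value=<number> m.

value=16.71 m

All arithmetic keeps exact precision — intermediate values appear rounded, and one last rounding, at 4 significant figures.
Convert: Hardness H = 5.055 GPa = 5.055e+09 Pa.
Convert: Pin diameter d = 3.674 mm = 0.003674 m. Contact area A = π·d²/4 = π·(0.003674 m)²/4 = 1.060e-05 m².
Convert: Depth limit h_lim = 0.9193 mm = 9.193e-04 m.
In SI base units, W = 1810 N, H = 5.055e+09 Pa, K = 1.629e-03.
Volume at the limit: V_lim = h_lim·A = 9.193e-04 · 1.060e-05 = 9.746e-09 m³.
Thus life L = V_lim·H/(K·W) = 9.746e-09 · 5.055e+09 / (1.629e-03 · 1810) = 16.71 m.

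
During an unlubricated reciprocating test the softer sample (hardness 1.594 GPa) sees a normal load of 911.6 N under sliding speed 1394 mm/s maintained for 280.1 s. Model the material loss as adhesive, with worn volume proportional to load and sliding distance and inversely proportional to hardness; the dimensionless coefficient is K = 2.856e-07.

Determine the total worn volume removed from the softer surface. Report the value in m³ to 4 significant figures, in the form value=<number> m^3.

value=6.377e-11 m^3

Every step maintains full precision; the intermediates are shown rounded. Rounded once at the end to four significant figures.
Sliding speed v = 1394 mm/s = 1.394 m/s. Path length L = v·t = 1.394 m/s × 280.1 s = 390.5 m.
Hardness H = 1.594 GPa = 1.594e+09 Pa.
In SI base units, W = 911.6 N, H = 1.594e+09 Pa, K = 2.856e-07.
Volume removed: V = K·W·L/H = 2.856e-07 · 911.6 · 390.5 / 1.594e+09 = 6.377e-11 m³.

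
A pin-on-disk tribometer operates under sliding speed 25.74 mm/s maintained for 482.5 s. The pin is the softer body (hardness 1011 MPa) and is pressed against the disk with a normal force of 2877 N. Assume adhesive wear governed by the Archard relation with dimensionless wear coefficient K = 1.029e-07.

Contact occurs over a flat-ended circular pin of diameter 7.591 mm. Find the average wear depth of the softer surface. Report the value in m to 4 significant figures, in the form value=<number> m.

The intermediates are displayed rounded — the computation keeps full float precision, and one final rounding, at four significant digits.
Convert: Sliding speed v = 25.74 mm/s = 0.02574 m/s. The distance L = v·t = 0.02574 m/s × 482.5 s = 12.42 m.
Convert: Hardness H = 1011 MPa = 1.011e+09 Pa.
Convert: Pin diameter d = 7.591 mm = 0.007591 m. Contact area A = π·d²/4 = π·(0.007591 m)²/4 = 4.526e-05 m².
Working in SI base units: W = 2877 N, H = 1.011e+09 Pa, K = 1.029e-07.
Apply Archard: V = K·W·L/H = 1.029e-07 · 2877 · 12.42 / 1.011e+09 = 3.637e-12 m³.
Average depth h = V/A = 3.637e-12 / 4.526e-05 = 8.036e-08 m.

value=8.036e-08 m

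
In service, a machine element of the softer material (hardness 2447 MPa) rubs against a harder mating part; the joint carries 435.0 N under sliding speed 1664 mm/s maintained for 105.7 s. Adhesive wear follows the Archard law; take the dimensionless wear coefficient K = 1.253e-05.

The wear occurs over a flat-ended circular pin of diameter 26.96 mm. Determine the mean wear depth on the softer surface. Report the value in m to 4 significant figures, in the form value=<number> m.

Intermediate values are displayed rounded. The algebra carries exact precision; a lone final rounding, at 4 significant figures.
Sliding speed v = 1664 mm/s = 1.664 m/s. Path length L = v·t = 1.664 m/s × 105.7 s = 175.9 m.
Hardness H = 2447 MPa = 2.447e+09 Pa.
Pin diameter d = 26.96 mm = 0.02696 m. Contact area A = π·d²/4 = π·(0.02696 m)²/4 = 5.709e-04 m².
Working in SI base units: W = 435.0 N, H = 2.447e+09 Pa, K = 1.253e-05.
Wear volume V = K·W·L/H = 1.253e-05 · 435.0 · 175.9 / 2.447e+09 = 3.918e-10 m³.
Wear depth h = V/A = 3.918e-10 / 5.709e-04 = 6.863e-07 m.

value=6.863e-07 m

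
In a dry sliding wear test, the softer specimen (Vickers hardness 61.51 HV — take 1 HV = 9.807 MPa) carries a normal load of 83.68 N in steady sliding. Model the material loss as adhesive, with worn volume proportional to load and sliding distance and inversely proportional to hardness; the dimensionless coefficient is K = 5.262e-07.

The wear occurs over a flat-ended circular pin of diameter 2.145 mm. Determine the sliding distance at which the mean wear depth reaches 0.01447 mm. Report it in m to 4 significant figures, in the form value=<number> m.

Intermediates appear rounded — the algebra keeps full float precision, and a lone final rounding, at four significant figures.
Hardness H = 61.51 HV × 9.807 MPa/HV = 603.2 MPa = 6.032e+08 Pa.
Pin diameter d = 2.145 mm = 0.002145 m. Contact area A = π·d²/4 = π·(0.002145 m)²/4 = 3.614e-06 m².
Depth limit h_lim = 0.01447 mm = 1.447e-05 m.
Collected in SI base units: W = 83.68 N, H = 6.032e+08 Pa, K = 5.262e-07.
Allowed volume V_lim = h_lim·A = 1.447e-05 · 3.614e-06 = 5.229e-11 m³.
So the life L = V_lim·H/(K·W) = 5.229e-11 · 6.032e+08 / (5.262e-07 · 83.68) = 716.3 m.

value=716.3 m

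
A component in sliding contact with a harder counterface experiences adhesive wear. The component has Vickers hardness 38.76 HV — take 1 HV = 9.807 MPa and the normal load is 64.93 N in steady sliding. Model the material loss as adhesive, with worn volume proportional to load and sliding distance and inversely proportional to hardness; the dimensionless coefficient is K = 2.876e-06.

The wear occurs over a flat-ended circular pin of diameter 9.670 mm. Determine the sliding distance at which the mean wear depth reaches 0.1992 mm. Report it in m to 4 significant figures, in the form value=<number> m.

value=2.978e+04 m

Intermediates are printed rounded, and the algebra carries exact precision; a single final rounding: 4 significant digits.
Convert: Hardness H = 38.76 HV × 9.807 MPa/HV = 380.1 MPa = 3.801e+08 Pa.
Convert: Pin diameter d = 9.670 mm = 0.009670 m. Contact area A = π·d²/4 = π·(0.009670 m)²/4 = 7.344e-05 m².
Convert: Depth limit h_lim = 0.1992 mm = 1.992e-04 m.
Collected in SI base units: W = 64.93 N, H = 3.801e+08 Pa, K = 2.876e-06.
Volume at the limit: V_lim = h_lim·A = 1.992e-04 · 7.344e-05 = 1.463e-08 m³.
Thus life L = V_lim·H/(K·W) = 1.463e-08 · 3.801e+08 / (2.876e-06 · 64.93) = 2.978e+04 m.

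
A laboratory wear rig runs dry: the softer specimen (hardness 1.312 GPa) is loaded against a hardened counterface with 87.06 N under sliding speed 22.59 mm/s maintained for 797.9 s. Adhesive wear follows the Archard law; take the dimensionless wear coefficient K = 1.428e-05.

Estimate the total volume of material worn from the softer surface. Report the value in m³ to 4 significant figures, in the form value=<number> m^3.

The computation carries full precision; intermediates are shown rounded; one final rounding, at 4 significant figures.
Convert: Sliding speed v = 22.59 mm/s = 0.02259 m/s. Sliding distance L = v·t = 0.02259 m/s × 797.9 s = 18.02 m.
Convert: Hardness H = 1.312 GPa = 1.312e+09 Pa.
As SI base values: W = 87.06 N, H = 1.312e+09 Pa, K = 1.428e-05.
Wear volume V = K·W·L/H = 1.428e-05 · 87.06 · 18.02 / 1.312e+09 = 1.708e-11 m³.

value=1.708e-11 m^3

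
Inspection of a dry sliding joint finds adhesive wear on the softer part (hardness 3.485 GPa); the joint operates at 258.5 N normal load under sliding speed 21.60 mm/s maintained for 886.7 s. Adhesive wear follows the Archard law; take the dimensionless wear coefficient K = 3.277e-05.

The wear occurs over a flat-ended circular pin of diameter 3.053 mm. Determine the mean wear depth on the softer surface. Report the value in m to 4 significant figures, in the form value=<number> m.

value=6.359e-06 m

All working math carries full precision. Intermediates are displayed rounded — one last rounding: 4 significant digits.
Convert: Sliding speed v = 21.60 mm/s = 0.02160 m/s. Total distance L = v·t = 0.02160 m/s × 886.7 s = 19.15 m.
Convert: Hardness H = 3.485 GPa = 3.485e+09 Pa.
Convert: Pin diameter d = 3.053 mm = 0.003053 m. Contact area A = π·d²/4 = π·(0.003053 m)²/4 = 7.321e-06 m².
In SI base units, W = 258.5 N, H = 3.485e+09 Pa, K = 3.277e-05.
The Archard volume V = K·W·L/H = 3.277e-05 · 258.5 · 19.15 / 3.485e+09 = 4.655e-11 m³.
Mean depth h = V/A = 4.655e-11 / 7.321e-06 = 6.359e-06 m.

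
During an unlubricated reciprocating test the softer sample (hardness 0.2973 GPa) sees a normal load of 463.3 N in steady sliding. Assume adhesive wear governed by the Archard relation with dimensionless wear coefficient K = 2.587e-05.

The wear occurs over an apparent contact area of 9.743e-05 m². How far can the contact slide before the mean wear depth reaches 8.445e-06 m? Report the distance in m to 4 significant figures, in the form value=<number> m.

Displayed values are rounded; each operation carries full precision — rounded just once to four significant digits.
Convert: Hardness H = 0.2973 GPa = 2.973e+08 Pa.
Working in SI base units: W = 463.3 N, H = 2.973e+08 Pa, K = 2.587e-05.
Permissible volume V_lim = h_lim·A = 8.445e-06 · 9.743e-05 = 8.228e-10 m³.
Thus life L = V_lim·H/(K·W) = 8.228e-10 · 2.973e+08 / (2.587e-05 · 463.3) = 20.41 m.

value=20.41 m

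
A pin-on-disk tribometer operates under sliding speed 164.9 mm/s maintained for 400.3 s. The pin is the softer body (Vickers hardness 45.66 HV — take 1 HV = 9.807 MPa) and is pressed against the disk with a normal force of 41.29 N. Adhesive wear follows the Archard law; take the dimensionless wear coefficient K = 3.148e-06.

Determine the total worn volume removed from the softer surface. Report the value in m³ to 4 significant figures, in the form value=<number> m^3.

value=1.916e-11 m^3

Every step holds full precision, and printed values are rounded; rounded just once, at 4 significant digits.
Sliding speed v = 164.9 mm/s = 0.1649 m/s. Path length L = v·t = 0.1649 m/s × 400.3 s = 66.01 m.
Hardness H = 45.66 HV × 9.807 MPa/HV = 447.8 MPa = 4.478e+08 Pa.
In SI base units: W = 41.29 N, H = 4.478e+08 Pa, K = 3.148e-06.
Archard volume V = K·W·L/H = 3.148e-06 · 41.29 · 66.01 / 4.478e+08 = 1.916e-11 m³.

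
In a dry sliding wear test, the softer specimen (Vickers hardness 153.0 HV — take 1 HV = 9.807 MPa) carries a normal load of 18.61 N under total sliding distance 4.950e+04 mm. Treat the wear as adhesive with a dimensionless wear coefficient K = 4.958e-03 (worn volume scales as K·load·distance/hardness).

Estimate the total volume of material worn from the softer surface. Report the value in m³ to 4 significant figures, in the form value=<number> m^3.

value=3.044e-09 m^3

Quoted intermediates are rounded. All working math maintains full precision, and rounded just once, at four significant figures.
The distance L = 4.950e+04 mm = 49.50 m.
Hardness H = 153.0 HV × 9.807 MPa/HV = 1500 MPa = 1.500e+09 Pa.
Working in SI base units: W = 18.61 N, H = 1.500e+09 Pa, K = 4.958e-03.
Archard volume V = K·W·L/H = 4.958e-03 · 18.61 · 49.50 / 1.500e+09 = 3.044e-09 m³.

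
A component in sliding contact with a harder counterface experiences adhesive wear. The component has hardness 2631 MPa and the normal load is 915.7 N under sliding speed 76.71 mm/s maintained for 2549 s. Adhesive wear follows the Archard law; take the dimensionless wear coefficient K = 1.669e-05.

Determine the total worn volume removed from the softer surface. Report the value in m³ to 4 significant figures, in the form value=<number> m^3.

Intermediates are printed rounded. The algebra holds exact precision — rounded just once, at four significant figures.
Convert: Sliding speed v = 76.71 mm/s = 0.07671 m/s. Sliding distance L = v·t = 0.07671 m/s × 2549 s = 195.5 m.
Convert: Hardness H = 2631 MPa = 2.631e+09 Pa.
In SI base units: W = 915.7 N, H = 2.631e+09 Pa, K = 1.669e-05.
Archard volume V = K·W·L/H = 1.669e-05 · 915.7 · 195.5 / 2.631e+09 = 1.136e-09 m³.

value=1.136e-09 m^3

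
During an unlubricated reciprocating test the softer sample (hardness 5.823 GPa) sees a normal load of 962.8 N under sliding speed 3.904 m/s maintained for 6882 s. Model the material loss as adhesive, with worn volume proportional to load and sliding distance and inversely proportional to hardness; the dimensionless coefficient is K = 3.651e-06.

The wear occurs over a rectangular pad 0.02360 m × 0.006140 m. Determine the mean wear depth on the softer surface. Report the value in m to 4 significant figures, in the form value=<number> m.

Intermediate values appear rounded, and each operation runs at full float precision. Rounded just once to 4 significant digits.
Convert: Total distance L = v·t = 3.904 m/s × 6882 s = 2.687e+04 m.
Convert: Hardness H = 5.823 GPa = 5.823e+09 Pa.
Convert: Contact area A = 0.02360 m × 0.006140 m = 1.449e-04 m².
Expressed in SI base units: W = 962.8 N, H = 5.823e+09 Pa, K = 3.651e-06.
Volume removed: V = K·W·L/H = 3.651e-06 · 962.8 · 2.687e+04 / 5.823e+09 = 1.622e-08 m³.
Depth of wear h = V/A = 1.622e-08 / 1.449e-04 = 1.119e-04 m.

value=1.119e-04 m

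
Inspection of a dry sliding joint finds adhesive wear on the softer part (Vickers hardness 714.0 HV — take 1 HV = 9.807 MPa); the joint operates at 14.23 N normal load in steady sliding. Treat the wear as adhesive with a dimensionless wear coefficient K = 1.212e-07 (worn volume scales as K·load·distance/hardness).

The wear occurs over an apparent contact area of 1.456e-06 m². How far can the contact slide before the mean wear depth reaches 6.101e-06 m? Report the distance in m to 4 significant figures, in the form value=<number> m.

The intermediates appear rounded — all working math carries exact precision. Rounded once at the end to 4 significant figures.
Hardness H = 714.0 HV × 9.807 MPa/HV = 7002 MPa = 7.002e+09 Pa.
Expressed in SI base units: W = 14.23 N, H = 7.002e+09 Pa, K = 1.212e-07.
Wearable volume V_lim = h_lim·A = 6.101e-06 · 1.456e-06 = 8.883e-12 m³.
Thus life L = V_lim·H/(K·W) = 8.883e-12 · 7.002e+09 / (1.212e-07 · 14.23) = 3.607e+04 m.

value=3.607e+04 m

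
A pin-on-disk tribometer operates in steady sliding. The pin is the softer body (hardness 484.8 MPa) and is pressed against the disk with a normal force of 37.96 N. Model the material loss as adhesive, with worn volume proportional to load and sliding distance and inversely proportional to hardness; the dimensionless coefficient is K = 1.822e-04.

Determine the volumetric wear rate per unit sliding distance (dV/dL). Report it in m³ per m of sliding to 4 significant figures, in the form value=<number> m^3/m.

value=1.427e-11 m^3/m

All arithmetic carries full precision; intermediate values appear rounded — rounded just once, at four significant figures.
Convert: Hardness H = 484.8 MPa = 4.848e+08 Pa.
In SI base units, W = 37.96 N, H = 4.848e+08 Pa, K = 1.822e-04.
The wear rate dV/dL = K·W/H (independent of L): 1.822e-04 · 37.96 / 4.848e+08 = 1.427e-11 m³/m.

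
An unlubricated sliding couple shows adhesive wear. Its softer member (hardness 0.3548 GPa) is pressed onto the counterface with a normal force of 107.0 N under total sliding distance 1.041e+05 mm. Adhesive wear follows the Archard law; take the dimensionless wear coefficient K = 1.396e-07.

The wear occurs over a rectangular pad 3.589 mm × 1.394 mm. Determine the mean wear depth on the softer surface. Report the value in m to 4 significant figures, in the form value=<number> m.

value=8.760e-07 m

Intermediate values are printed rounded; the computation maintains full float precision. Rounded once at the end, at 4 significant figures.
Convert: The distance L = 1.041e+05 mm = 104.1 m.
Convert: Hardness H = 0.3548 GPa = 3.548e+08 Pa.
Convert: Pad sides 3.589 mm × 1.394 mm = 0.003589 m × 0.001394 m. Contact area A = 0.003589 m × 0.001394 m = 5.003e-06 m².
Restated in SI base units: W = 107.0 N, H = 3.548e+08 Pa, K = 1.396e-07.
Apply Archard: V = K·W·L/H = 1.396e-07 · 107.0 · 104.1 / 3.548e+08 = 4.383e-12 m³.
Mean wear depth h = V/A = 4.383e-12 / 5.003e-06 = 8.760e-07 m.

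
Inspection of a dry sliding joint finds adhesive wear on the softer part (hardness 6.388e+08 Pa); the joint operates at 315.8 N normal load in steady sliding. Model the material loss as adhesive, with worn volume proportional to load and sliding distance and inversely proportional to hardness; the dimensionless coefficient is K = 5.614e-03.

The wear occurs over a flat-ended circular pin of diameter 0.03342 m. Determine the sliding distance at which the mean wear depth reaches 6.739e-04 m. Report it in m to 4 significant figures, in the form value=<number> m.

value=213.0 m

Intermediate values are printed rounded — the algebra carries full precision. Rounded just once: four significant figures.
Contact area A = π·d²/4 = π·(0.03342 m)²/4 = 8.772e-04 m².
In SI base units, W = 315.8 N, H = 6.388e+08 Pa, K = 5.614e-03.
Wearable volume V_lim = h_lim·A = 6.739e-04 · 8.772e-04 = 5.912e-07 m³.
So the life L = V_lim·H/(K·W) = 5.912e-07 · 6.388e+08 / (5.614e-03 · 315.8) = 213.0 m.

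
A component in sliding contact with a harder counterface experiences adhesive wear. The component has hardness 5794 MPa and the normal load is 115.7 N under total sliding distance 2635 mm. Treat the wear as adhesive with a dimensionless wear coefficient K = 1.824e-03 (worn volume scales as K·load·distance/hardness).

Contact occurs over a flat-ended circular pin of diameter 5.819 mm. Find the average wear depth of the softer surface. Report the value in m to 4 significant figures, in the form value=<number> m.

value=3.609e-06 m

The algebra carries full float precision, and the intermediates appear rounded — rounded once at the end to 4 significant figures.
Convert: Path length L = 2635 mm = 2.635 m.
Convert: Hardness H = 5794 MPa = 5.794e+09 Pa.
Convert: Pin diameter d = 5.819 mm = 0.005819 m. Contact area A = π·d²/4 = π·(0.005819 m)²/4 = 2.659e-05 m².
Restated in SI base units: W = 115.7 N, H = 5.794e+09 Pa, K = 1.824e-03.
Worn volume V = K·W·L/H = 1.824e-03 · 115.7 · 2.635 / 5.794e+09 = 9.598e-11 m³.
Mean wear depth h = V/A = 9.598e-11 / 2.659e-05 = 3.609e-06 m.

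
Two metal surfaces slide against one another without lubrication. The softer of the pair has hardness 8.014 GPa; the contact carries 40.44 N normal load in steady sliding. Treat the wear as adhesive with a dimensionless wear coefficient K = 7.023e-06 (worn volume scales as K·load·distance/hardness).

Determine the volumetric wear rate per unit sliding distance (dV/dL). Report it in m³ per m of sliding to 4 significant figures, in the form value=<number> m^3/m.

The computation holds full precision, and printed values are rounded. Rounded just once to four significant figures.
Hardness H = 8.014 GPa = 8.014e+09 Pa.
In SI base units, W = 40.44 N, H = 8.014e+09 Pa, K = 7.023e-06.
Wear rate dV/dL = K·W/H: 7.023e-06 · 40.44 / 8.014e+09 = 3.544e-14 m³/m.

value=3.544e-14 m^3/m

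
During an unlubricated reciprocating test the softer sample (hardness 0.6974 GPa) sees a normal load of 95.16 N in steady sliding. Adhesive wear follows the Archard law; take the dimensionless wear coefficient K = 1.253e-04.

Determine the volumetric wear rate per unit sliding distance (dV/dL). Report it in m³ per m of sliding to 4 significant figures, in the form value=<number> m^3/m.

value=1.710e-11 m^3/m

Intermediate values appear rounded; all arithmetic holds exact precision. Rounded just once, at four significant digits.
Hardness H = 0.6974 GPa = 6.974e+08 Pa.
Collected in SI base units: W = 95.16 N, H = 6.974e+08 Pa, K = 1.253e-04.
Sliding wear rate dV/dL = K·W/H, per unit distance: 1.253e-04 · 95.16 / 6.974e+08 = 1.710e-11 m³/m.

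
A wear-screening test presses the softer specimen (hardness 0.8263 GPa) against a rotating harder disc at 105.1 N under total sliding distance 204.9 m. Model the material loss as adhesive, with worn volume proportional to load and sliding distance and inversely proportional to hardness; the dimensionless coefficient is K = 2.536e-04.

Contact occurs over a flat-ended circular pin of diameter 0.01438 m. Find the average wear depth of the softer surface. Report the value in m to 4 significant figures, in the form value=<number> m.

The intermediates appear rounded. Each operation keeps full float precision; rounded just once to 4 significant figures.
Hardness H = 0.8263 GPa = 8.263e+08 Pa.
Contact area A = π·d²/4 = π·(0.01438 m)²/4 = 1.624e-04 m².
Working in SI base units: W = 105.1 N, H = 8.263e+08 Pa, K = 2.536e-04.
Archard relation: V = K·W·L/H = 2.536e-04 · 105.1 · 204.9 / 8.263e+08 = 6.609e-09 m³.
Wear depth h = V/A = 6.609e-09 / 1.624e-04 = 4.070e-05 m.

value=4.070e-05 m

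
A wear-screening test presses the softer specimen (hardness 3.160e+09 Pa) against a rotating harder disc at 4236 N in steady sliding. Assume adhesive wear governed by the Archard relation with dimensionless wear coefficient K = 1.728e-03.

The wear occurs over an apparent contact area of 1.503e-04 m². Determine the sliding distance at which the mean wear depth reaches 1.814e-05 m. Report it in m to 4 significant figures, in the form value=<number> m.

The computation runs at exact precision — the intermediates are shown rounded — a lone final rounding, at four significant figures.
Expressed in SI base units: W = 4236 N, H = 3.160e+09 Pa, K = 1.728e-03.
Limit volume V_lim = h_lim·A = 1.814e-05 · 1.503e-04 = 2.726e-09 m³.
So the life L = V_lim·H/(K·W) = 2.726e-09 · 3.160e+09 / (1.728e-03 · 4236) = 1.177 m.

value=1.177 m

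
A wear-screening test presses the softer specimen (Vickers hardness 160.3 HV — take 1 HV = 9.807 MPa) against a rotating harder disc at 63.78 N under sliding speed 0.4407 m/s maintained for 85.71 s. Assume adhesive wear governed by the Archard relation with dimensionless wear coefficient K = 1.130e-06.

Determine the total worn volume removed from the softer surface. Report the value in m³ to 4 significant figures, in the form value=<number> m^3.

Each operation holds full precision — the intermediates are printed rounded; a lone final rounding to four significant digits.
Convert: Path length L = v·t = 0.4407 m/s × 85.71 s = 37.77 m.
Convert: Hardness H = 160.3 HV × 9.807 MPa/HV = 1572 MPa = 1.572e+09 Pa.
Collected in SI base units: W = 63.78 N, H = 1.572e+09 Pa, K = 1.130e-06.
Archard volume V = K·W·L/H = 1.130e-06 · 63.78 · 37.77 / 1.572e+09 = 1.732e-12 m³.

value=1.732e-12 m^3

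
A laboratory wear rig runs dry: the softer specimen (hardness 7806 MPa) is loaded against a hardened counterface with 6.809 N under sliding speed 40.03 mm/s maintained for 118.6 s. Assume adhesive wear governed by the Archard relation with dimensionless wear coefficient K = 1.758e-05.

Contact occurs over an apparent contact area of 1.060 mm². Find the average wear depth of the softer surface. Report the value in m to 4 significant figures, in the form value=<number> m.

The computation carries full precision — displayed values are rounded; rounded once at the end: 4 significant digits.
Convert: Sliding speed v = 40.03 mm/s = 0.04003 m/s. The distance L = v·t = 0.04003 m/s × 118.6 s = 4.748 m.
Convert: Hardness H = 7806 MPa = 7.806e+09 Pa.
Convert: Contact area A = 1.060 mm² = 1.060e-06 m².
SI base units throughout: W = 6.809 N, H = 7.806e+09 Pa, K = 1.758e-05.
Wear volume V = K·W·L/H = 1.758e-05 · 6.809 · 4.748 / 7.806e+09 = 7.280e-14 m³.
Mean wear depth h = V/A = 7.280e-14 / 1.060e-06 = 6.868e-08 m.

value=6.868e-08 m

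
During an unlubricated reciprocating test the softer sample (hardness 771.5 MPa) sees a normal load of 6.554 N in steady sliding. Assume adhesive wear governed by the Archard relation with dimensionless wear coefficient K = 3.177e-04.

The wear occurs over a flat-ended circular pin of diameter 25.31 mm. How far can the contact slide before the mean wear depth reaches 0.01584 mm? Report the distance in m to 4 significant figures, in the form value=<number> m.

Each operation keeps full float precision, and displayed values are rounded. Rounded once at the end to four significant digits.
Convert: Hardness H = 771.5 MPa = 7.715e+08 Pa.
Convert: Pin diameter d = 25.31 mm = 0.02531 m. Contact area A = π·d²/4 = π·(0.02531 m)²/4 = 5.031e-04 m².
Convert: Depth limit h_lim = 0.01584 mm = 1.584e-05 m.
As SI base values: W = 6.554 N, H = 7.715e+08 Pa, K = 3.177e-04.
Limit volume V_lim = h_lim·A = 1.584e-05 · 5.031e-04 = 7.969e-09 m³.
Sliding life L = V_lim·H/(K·W) = 7.969e-09 · 7.715e+08 / (3.177e-04 · 6.554) = 2953 m.

value=2953 m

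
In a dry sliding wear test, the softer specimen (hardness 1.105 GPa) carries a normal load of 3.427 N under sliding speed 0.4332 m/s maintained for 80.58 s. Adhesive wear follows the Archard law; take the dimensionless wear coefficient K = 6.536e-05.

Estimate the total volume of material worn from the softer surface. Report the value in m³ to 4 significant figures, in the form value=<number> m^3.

All working math keeps exact precision — intermediates are shown rounded; rounded just once to four significant digits.
Convert: Distance covered L = v·t = 0.4332 m/s × 80.58 s = 34.91 m.
Convert: Hardness H = 1.105 GPa = 1.105e+09 Pa.
Collected in SI base units: W = 3.427 N, H = 1.105e+09 Pa, K = 6.536e-05.
Archard volume V = K·W·L/H = 6.536e-05 · 3.427 · 34.91 / 1.105e+09 = 7.076e-12 m³.

value=7.076e-12 m^3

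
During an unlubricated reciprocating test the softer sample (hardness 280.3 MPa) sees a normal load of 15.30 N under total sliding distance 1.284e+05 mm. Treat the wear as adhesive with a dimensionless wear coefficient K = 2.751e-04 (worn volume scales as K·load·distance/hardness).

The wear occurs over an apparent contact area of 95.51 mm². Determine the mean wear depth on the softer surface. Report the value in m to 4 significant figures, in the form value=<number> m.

Intermediate values are printed rounded — every step holds full precision, and rounded once at the end, at 4 significant figures.
Distance covered L = 1.284e+05 mm = 128.4 m.
Hardness H = 280.3 MPa = 2.803e+08 Pa.
Contact area A = 95.51 mm² = 9.551e-05 m².
Expressed in SI base units: W = 15.30 N, H = 2.803e+08 Pa, K = 2.751e-04.
Apply Archard: V = K·W·L/H = 2.751e-04 · 15.30 · 128.4 / 2.803e+08 = 1.928e-09 m³.
Depth of wear h = V/A = 1.928e-09 / 9.551e-05 = 2.019e-05 m.

value=2.019e-05 m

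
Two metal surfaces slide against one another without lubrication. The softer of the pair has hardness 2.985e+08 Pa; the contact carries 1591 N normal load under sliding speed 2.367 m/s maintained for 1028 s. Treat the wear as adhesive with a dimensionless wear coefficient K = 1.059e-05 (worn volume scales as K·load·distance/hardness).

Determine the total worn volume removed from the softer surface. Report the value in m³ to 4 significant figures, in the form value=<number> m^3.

Displayed values are rounded. All working math carries full float precision, and a single final rounding, at 4 significant digits.
Convert: The distance L = v·t = 2.367 m/s × 1028 s = 2433 m.
Working in SI base units: W = 1591 N, H = 2.985e+08 Pa, K = 1.059e-05.
By Archard's law, V = K·W·L/H = 1.059e-05 · 1591 · 2433 / 2.985e+08 = 1.373e-07 m³.

value=1.373e-07 m^3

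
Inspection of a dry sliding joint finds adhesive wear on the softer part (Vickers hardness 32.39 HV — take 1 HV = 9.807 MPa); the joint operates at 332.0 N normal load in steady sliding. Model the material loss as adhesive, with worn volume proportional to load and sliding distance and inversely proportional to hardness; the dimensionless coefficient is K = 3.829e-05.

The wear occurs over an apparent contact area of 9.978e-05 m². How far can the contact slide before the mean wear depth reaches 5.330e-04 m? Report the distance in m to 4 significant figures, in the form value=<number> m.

value=1329 m

Every step runs at full precision; shown intermediates are rounded; a lone final rounding to 4 significant figures.
Hardness H = 32.39 HV × 9.807 MPa/HV = 317.6 MPa = 3.176e+08 Pa.
Collected in SI base units: W = 332.0 N, H = 3.176e+08 Pa, K = 3.829e-05.
At the depth limit, V_lim = h_lim·A = 5.330e-04 · 9.978e-05 = 5.318e-08 m³.
Thus life L = V_lim·H/(K·W) = 5.318e-08 · 3.176e+08 / (3.829e-05 · 332.0) = 1329 m.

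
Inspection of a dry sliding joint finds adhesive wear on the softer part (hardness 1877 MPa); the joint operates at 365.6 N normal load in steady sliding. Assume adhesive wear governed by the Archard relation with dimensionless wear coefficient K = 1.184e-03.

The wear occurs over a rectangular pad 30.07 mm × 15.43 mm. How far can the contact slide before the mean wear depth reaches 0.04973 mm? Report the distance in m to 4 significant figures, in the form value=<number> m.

Intermediate values are displayed rounded, and the computation holds full precision. Rounded just once to 4 significant digits.
Hardness H = 1877 MPa = 1.877e+09 Pa.
Pad sides 30.07 mm × 15.43 mm = 0.03007 m × 0.01543 m. Contact area A = 0.03007 m × 0.01543 m = 4.640e-04 m².
Depth limit h_lim = 0.04973 mm = 4.973e-05 m.
In SI base units, W = 365.6 N, H = 1.877e+09 Pa, K = 1.184e-03.
Volume at the limit: V_lim = h_lim·A = 4.973e-05 · 4.640e-04 = 2.307e-08 m³.
So the life L = V_lim·H/(K·W) = 2.307e-08 · 1.877e+09 / (1.184e-03 · 365.6) = 100.1 m.

value=100.1 m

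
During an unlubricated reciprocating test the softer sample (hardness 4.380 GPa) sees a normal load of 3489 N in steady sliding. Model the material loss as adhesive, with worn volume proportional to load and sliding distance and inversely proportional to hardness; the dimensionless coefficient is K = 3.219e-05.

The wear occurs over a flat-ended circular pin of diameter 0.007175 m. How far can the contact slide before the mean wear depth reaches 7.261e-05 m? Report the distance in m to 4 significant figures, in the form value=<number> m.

value=114.5 m

All working math holds exact precision; the intermediates are displayed rounded; one final rounding, at four significant digits.
Convert: Hardness H = 4.380 GPa = 4.380e+09 Pa.
Convert: Contact area A = π·d²/4 = π·(0.007175 m)²/4 = 4.043e-05 m².
In SI base units, W = 3489 N, H = 4.380e+09 Pa, K = 3.219e-05.
Volume at the limit: V_lim = h_lim·A = 7.261e-05 · 4.043e-05 = 2.936e-09 m³.
So the life L = V_lim·H/(K·W) = 2.936e-09 · 4.380e+09 / (3.219e-05 · 3489) = 114.5 m.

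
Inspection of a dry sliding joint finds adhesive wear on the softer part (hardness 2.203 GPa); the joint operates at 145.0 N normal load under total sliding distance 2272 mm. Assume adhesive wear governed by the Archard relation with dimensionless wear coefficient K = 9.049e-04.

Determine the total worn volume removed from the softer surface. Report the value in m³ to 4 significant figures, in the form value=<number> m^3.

The intermediates are shown rounded, and the algebra keeps exact precision, and rounded once at the end, at four significant figures.
Convert: Total distance L = 2272 mm = 2.272 m.
Convert: Hardness H = 2.203 GPa = 2.203e+09 Pa.
Restated in SI base units: W = 145.0 N, H = 2.203e+09 Pa, K = 9.049e-04.
Apply Archard: V = K·W·L/H = 9.049e-04 · 145.0 · 2.272 / 2.203e+09 = 1.353e-10 m³.

value=1.353e-10 m^3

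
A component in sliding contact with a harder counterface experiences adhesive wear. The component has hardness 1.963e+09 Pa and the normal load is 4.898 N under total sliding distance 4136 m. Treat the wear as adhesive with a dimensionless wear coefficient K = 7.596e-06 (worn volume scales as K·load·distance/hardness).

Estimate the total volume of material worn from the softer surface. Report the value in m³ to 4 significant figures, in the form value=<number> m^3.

Intermediate values are printed rounded, and every step maintains exact precision; rounded just once: four significant digits.
In SI base units: W = 4.898 N, H = 1.963e+09 Pa, K = 7.596e-06.
Archard relation: V = K·W·L/H = 7.596e-06 · 4.898 · 4136 / 1.963e+09 = 7.839e-11 m³.

value=7.839e-11 m^3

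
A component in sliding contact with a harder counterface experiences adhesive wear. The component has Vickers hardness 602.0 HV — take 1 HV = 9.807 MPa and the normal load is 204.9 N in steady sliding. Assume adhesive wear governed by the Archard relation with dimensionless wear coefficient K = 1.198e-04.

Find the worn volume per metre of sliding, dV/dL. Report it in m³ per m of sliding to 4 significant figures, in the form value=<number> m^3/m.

value=4.158e-12 m^3/m

The computation keeps exact precision. Quoted intermediates are rounded — one last rounding, at four significant figures.
Convert: Hardness H = 602.0 HV × 9.807 MPa/HV = 5904 MPa = 5.904e+09 Pa.
In SI base units, W = 204.9 N, H = 5.904e+09 Pa, K = 1.198e-04.
The wear rate dV/dL = K·W/H, per unit distance: 1.198e-04 · 204.9 / 5.904e+09 = 4.158e-12 m³/m.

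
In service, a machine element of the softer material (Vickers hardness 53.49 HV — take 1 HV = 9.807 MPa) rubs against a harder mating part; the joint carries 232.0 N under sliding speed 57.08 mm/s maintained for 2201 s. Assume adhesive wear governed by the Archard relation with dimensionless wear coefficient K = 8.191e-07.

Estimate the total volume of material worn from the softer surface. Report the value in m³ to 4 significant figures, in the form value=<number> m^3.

Shown intermediates are rounded, and all working math holds full float precision — rounded just once, at four significant figures.
Convert: Sliding speed v = 57.08 mm/s = 0.05708 m/s. Total distance L = v·t = 0.05708 m/s × 2201 s = 125.6 m.
Convert: Hardness H = 53.49 HV × 9.807 MPa/HV = 524.6 MPa = 5.246e+08 Pa.
Restated in SI base units: W = 232.0 N, H = 5.246e+08 Pa, K = 8.191e-07.
Archard relation: V = K·W·L/H = 8.191e-07 · 232.0 · 125.6 / 5.246e+08 = 4.551e-11 m³.

value=4.551e-11 m^3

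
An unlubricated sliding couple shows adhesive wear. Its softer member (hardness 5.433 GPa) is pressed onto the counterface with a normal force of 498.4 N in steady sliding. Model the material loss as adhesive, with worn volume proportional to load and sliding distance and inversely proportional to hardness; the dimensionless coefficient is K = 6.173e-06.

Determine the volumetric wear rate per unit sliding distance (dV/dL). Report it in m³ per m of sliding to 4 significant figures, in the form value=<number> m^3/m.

value=5.663e-13 m^3/m

Every step carries exact precision; intermediates are shown rounded, and one last rounding, at four significant figures.
Hardness H = 5.433 GPa = 5.433e+09 Pa.
Collected in SI base units: W = 498.4 N, H = 5.433e+09 Pa, K = 6.173e-06.
The wear rate dV/dL = K·W/H — distance-free: 6.173e-06 · 498.4 / 5.433e+09 = 5.663e-13 m³/m.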